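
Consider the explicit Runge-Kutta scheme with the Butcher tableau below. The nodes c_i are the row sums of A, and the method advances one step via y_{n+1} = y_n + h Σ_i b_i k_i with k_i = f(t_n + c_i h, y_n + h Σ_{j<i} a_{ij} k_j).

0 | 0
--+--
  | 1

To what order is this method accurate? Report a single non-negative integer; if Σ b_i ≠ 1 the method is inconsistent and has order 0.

1

b = (1)
c = (0)
Σ b_i: 1·1 = 1 ✓; 1 stage ⇒ order 1.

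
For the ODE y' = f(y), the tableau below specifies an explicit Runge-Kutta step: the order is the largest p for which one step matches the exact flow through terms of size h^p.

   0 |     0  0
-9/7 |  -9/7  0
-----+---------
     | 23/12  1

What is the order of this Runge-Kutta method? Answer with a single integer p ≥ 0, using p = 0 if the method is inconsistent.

0

b = (23/12, 1)
c = (0, -9/7)
Σ b_i: 23/12·1 + 1·1 = 35/12 ≠ 1 ⇒ order 0.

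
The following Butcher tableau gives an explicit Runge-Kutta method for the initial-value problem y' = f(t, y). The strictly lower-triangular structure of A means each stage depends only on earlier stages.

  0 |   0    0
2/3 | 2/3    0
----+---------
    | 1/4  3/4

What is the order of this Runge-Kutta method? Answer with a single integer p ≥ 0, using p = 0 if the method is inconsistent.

2

b = (1/4, 3/4)
c = (0, 2/3)
Σ b_i: 1/4·1 + 3/4·1 = 1 ✓
b·c: 3/4·2/3 = 1/2 ✓; 2 stages ⇒ order 2.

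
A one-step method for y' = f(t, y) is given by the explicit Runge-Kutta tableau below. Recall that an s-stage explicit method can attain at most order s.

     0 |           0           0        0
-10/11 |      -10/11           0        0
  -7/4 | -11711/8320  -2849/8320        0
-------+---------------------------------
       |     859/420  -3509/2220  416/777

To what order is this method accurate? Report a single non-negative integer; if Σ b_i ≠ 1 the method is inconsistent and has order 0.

b = (859/420, -3509/2220, 416/777)
c = (0, -10/11, -7/4)
Ac = (0, 0, 259/832)
Σ b_i: 859/420·1 + (-3509/2220)·1 + 416/777·1 = 1 ✓
b·c: (-3509/2220)·(-10/11) + 416/777·(-7/4) = 1/2 ✓
b·c²: (-3509/2220)·100/121 + 416/777·49/16 = 1/3 ✓
b·Ac: 416/777·259/832 = 1/6 ✓; 3 stages ⇒ order 3.

3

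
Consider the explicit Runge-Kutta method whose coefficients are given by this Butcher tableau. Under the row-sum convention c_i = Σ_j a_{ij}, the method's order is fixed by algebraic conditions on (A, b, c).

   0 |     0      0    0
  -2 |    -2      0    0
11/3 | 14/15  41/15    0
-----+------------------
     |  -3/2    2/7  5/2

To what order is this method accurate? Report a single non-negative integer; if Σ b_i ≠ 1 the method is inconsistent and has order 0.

0

b = (-3/2, 2/7, 5/2)
c = (0, -2, 11/3)
Ac = (0, 0, -82/15)
Σ b_i: (-3/2)·1 + 2/7·1 + 5/2·1 = 9/7 ≠ 1 ⇒ order 0.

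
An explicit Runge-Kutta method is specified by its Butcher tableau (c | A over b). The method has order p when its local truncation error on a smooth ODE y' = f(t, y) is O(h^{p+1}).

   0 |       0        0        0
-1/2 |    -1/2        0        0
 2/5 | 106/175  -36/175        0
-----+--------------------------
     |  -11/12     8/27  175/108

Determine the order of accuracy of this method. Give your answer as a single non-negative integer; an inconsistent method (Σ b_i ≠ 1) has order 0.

3

b = (-11/12, 8/27, 175/108)
c = (0, -1/2, 2/5)
Ac = (0, 0, 18/175)
Σ b_i: (-11/12)·1 + 8/27·1 + 175/108·1 = 1 ✓
b·c: 8/27·(-1/2) + 175/108·2/5 = 1/2 ✓
b·c²: 8/27·1/4 + 175/108·4/25 = 1/3 ✓
b·Ac: 175/108·18/175 = 1/6 ✓; 3 stages ⇒ order 3.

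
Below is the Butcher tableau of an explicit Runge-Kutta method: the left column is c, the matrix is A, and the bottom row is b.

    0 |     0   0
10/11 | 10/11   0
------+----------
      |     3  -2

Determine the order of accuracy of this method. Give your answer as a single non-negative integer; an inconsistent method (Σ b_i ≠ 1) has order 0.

1

b = (3, -2)
c = (0, 10/11)
Σ b_i: 3·1 + (-2)·1 = 1 ✓
b·c: (-2)·10/11 = -20/11 ≠ 1/2 ⇒ order 1.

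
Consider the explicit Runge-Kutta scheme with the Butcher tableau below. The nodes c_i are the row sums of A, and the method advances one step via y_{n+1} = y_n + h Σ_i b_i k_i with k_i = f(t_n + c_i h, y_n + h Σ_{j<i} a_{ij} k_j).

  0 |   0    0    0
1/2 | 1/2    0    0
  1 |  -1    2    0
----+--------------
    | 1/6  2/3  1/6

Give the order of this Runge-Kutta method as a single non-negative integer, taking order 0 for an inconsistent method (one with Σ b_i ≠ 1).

3

b = (1/6, 2/3, 1/6)
c = (0, 1/2, 1)
Ac = (0, 0, 1)
Σ b_i: 1/6·1 + 2/3·1 + 1/6·1 = 1 ✓
b·c: 2/3·1/2 + 1/6·1 = 1/2 ✓
b·c²: 2/3·1/4 + 1/6·1 = 1/3 ✓
b·Ac: 1/6·1 = 1/6 ✓; 3 stages ⇒ order 3.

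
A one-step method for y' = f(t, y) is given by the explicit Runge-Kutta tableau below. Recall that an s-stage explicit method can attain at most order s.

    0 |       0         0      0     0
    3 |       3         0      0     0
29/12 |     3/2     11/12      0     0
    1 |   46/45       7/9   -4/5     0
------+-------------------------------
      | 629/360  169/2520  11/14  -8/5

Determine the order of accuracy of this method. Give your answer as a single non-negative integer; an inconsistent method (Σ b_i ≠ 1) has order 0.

b = (629/360, 169/2520, 11/14, -8/5)
c = (0, 3, 29/12, 1)
Ac = (0, 0, 11/4, 2/5)
Σ b_i: 629/360·1 + 169/2520·1 + 11/14·1 + (-8/5)·1 = 1 ✓
b·c: 169/2520·3 + 11/14·29/12 + (-8/5)·1 = 1/2 ✓
b·c²: 169/2520·9 + 11/14·841/144 + (-8/5)·1 = 5173/1440 ≠ 1/3 ⇒ order 2.
b·Ac: 11/14·11/4 + (-8/5)·2/5 = 2129/1400 ≠ 1/6

2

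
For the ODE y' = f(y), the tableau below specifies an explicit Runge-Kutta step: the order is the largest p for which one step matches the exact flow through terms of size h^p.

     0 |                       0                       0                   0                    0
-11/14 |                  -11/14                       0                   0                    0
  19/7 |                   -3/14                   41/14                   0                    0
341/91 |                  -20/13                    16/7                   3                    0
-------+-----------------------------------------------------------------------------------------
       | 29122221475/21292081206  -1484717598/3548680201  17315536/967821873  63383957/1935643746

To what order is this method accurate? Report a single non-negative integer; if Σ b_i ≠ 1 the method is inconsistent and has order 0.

b = (29122221475/21292081206, -1484717598/3548680201, 17315536/967821873, 63383957/1935643746)
c = (0, -11/14, 19/7, 341/91)
Ac = (0, 0, -451/196, 311/49)
Σ b_i: 29122221475/21292081206·1 + (-1484717598/3548680201)·1 + 17315536/967821873·1 + 63383957/1935643746·1 = 1 ✓
b·c: (-1484717598/3548680201)·(-11/14) + 17315536/967821873·19/7 + 63383957/1935643746·341/91 = 1/2 ✓
b·c²: (-1484717598/3548680201)·121/196 + 17315536/967821873·361/49 + 63383957/1935643746·116281/8281 = 1/3 ✓
b·Ac: 17315536/967821873·(-451/196) + 63383957/1935643746·311/49 = 1/6 ✓
b·c³: (-1484717598/3548680201)·(-1331/2744) + 17315536/967821873·6859/343 + 63383957/1935643746·39651821/753571 = 1877245600455/822003377468 ≠ 1/4 ⇒ order 3.
b·(c∘Ac): 17315536/967821873·(-8569/1372) + 63383957/1935643746·106051/4459 = 21089680007/31615514518 ≠ 1/8
b·Ac²: 17315536/967821873·4961/2744 + 63383957/1935643746·8065/343 = 10870759321/13549506222 ≠ 1/12
b·A²c: 63383957/1935643746·(-1353/196) = -4083737801/18066008296 ≠ 1/24

3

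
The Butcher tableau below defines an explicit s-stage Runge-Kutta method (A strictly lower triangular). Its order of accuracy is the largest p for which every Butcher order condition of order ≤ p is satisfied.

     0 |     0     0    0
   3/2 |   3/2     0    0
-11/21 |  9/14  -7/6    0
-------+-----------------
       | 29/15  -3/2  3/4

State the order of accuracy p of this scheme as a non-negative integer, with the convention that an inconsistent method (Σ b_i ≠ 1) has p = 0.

b = (29/15, -3/2, 3/4)
c = (0, 3/2, -11/21)
Ac = (0, 0, -7/4)
Σ b_i: 29/15·1 + (-3/2)·1 + 3/4·1 = 71/60 ≠ 1 ⇒ order 0.

0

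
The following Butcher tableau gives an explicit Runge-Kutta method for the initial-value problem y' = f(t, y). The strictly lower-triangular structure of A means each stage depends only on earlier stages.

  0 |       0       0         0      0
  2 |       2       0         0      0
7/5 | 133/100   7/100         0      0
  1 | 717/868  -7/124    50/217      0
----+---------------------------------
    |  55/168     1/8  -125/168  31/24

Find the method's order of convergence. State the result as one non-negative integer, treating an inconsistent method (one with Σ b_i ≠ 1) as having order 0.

4

b = (55/168, 1/8, -125/168, 31/24)
c = (0, 2, 7/5, 1)
Ac = (0, 0, 7/50, 13/62)
Σ b_i: 55/168·1 + 1/8·1 + (-125/168)·1 + 31/24·1 = 1 ✓
b·c: 1/8·2 + (-125/168)·7/5 + 31/24·1 = 1/2 ✓
b·c²: 1/8·4 + (-125/168)·49/25 + 31/24·1 = 1/3 ✓
b·Ac: (-125/168)·7/50 + 31/24·13/62 = 1/6 ✓
b·c³: 1/8·8 + (-125/168)·343/125 + 31/24·1 = 1/4 ✓
b·(c∘Ac): (-125/168)·49/250 + 31/24·13/62 = 1/8 ✓
b·Ac²: (-125/168)·7/25 + 31/24·7/31 = 1/12 ✓
b·A²c: 31/24·1/31 = 1/24 ✓; 4 stages ⇒ order 4.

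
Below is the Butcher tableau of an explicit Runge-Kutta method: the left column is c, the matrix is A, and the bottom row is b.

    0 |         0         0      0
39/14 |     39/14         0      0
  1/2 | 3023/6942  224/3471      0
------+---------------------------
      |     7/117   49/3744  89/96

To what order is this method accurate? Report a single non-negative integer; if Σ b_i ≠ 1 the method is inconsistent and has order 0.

b = (7/117, 49/3744, 89/96)
c = (0, 39/14, 1/2)
Ac = (0, 0, 16/89)
Σ b_i: 7/117·1 + 49/3744·1 + 89/96·1 = 1 ✓
b·c: 49/3744·39/14 + 89/96·1/2 = 1/2 ✓
b·c²: 49/3744·1521/196 + 89/96·1/4 = 1/3 ✓
b·Ac: 89/96·16/89 = 1/6 ✓; 3 stages ⇒ order 3.

3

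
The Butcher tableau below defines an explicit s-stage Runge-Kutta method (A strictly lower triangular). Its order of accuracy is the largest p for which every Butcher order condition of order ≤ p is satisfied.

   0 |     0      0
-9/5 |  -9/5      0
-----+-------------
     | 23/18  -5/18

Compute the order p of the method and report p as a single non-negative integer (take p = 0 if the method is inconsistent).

2

b = (23/18, -5/18)
c = (0, -9/5)
Σ b_i: 23/18·1 + (-5/18)·1 = 1 ✓
b·c: (-5/18)·(-9/5) = 1/2 ✓; 2 stages ⇒ order 2.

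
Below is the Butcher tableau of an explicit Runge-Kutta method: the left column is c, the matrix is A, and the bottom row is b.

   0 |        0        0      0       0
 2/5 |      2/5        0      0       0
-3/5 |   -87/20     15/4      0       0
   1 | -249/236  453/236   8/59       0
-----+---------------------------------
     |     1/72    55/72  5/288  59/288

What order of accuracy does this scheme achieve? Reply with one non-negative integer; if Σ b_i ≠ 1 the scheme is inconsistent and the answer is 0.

4

b = (1/72, 55/72, 5/288, 59/288)
c = (0, 2/5, -3/5, 1)
Ac = (0, 0, 3/2, 81/118)
Σ b_i: 1/72·1 + 55/72·1 + 5/288·1 + 59/288·1 = 1 ✓
b·c: 55/72·2/5 + 5/288·(-3/5) + 59/288·1 = 1/2 ✓
b·c²: 55/72·4/25 + 5/288·9/25 + 59/288·1 = 1/3 ✓
b·Ac: 5/288·3/2 + 59/288·81/118 = 1/6 ✓
b·c³: 55/72·8/125 + 5/288·(-27/125) + 59/288·1 = 1/4 ✓
b·(c∘Ac): 5/288·(-9/10) + 59/288·81/118 = 1/8 ✓
b·Ac²: 5/288·3/5 + 59/288·21/59 = 1/12 ✓
b·A²c: 59/288·12/59 = 1/24 ✓; 4 stages ⇒ order 4.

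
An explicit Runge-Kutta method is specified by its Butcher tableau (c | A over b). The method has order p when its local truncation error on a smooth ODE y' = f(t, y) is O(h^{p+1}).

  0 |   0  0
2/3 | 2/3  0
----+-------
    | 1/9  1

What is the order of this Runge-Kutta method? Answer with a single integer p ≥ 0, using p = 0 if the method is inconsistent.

0

b = (1/9, 1)
c = (0, 2/3)
Σ b_i: 1/9·1 + 1·1 = 10/9 ≠ 1 ⇒ order 0.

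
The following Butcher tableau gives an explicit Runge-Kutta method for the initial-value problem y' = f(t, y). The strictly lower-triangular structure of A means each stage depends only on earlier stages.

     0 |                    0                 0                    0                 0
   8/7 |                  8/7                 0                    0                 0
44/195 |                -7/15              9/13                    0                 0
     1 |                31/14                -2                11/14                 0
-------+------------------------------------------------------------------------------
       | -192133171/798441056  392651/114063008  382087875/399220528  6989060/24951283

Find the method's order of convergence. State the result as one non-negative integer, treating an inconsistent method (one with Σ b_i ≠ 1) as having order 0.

3

b = (-192133171/798441056, 392651/114063008, 382087875/399220528, 6989060/24951283)
c = (0, 8/7, 44/195, 1)
Ac = (0, 0, 72/91, -2878/1365)
Σ b_i: (-192133171/798441056)·1 + 392651/114063008·1 + 382087875/399220528·1 + 6989060/24951283·1 = 1 ✓
b·c: 392651/114063008·8/7 + 382087875/399220528·44/195 + 6989060/24951283·1 = 1/2 ✓
b·c²: 392651/114063008·64/49 + 382087875/399220528·1936/38025 + 6989060/24951283·1 = 1/3 ✓
b·Ac: 382087875/399220528·72/91 + 6989060/24951283·(-2878/1365) = 1/6 ✓
b·c³: 392651/114063008·512/343 + 382087875/399220528·85184/7414875 + 6989060/24951283·1 = 6053735008/20435100777 ≠ 1/4 ⇒ order 3.
b·(c∘Ac): 382087875/399220528·1056/5915 + 6989060/24951283·(-2878/1365) = -219923422/523976943 ≠ 1/8
b·Ac²: 382087875/399220528·576/637 + 6989060/24951283·(-4792664/1863225) = 103655953564/715228527195 ≠ 1/12
b·A²c: 6989060/24951283·396/637 = 212897520/1222612867 ≠ 1/24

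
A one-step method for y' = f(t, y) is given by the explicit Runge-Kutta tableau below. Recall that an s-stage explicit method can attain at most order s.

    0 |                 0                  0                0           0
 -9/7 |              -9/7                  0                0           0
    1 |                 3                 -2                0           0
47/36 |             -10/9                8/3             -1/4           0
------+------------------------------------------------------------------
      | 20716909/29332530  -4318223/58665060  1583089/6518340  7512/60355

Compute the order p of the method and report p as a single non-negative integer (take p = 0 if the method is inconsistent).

3

b = (20716909/29332530, -4318223/58665060, 1583089/6518340, 7512/60355)
c = (0, -9/7, 1, 47/36)
Ac = (0, 0, 18/7, -103/28)
Σ b_i: 20716909/29332530·1 + (-4318223/58665060)·1 + 1583089/6518340·1 + 7512/60355·1 = 1 ✓
b·c: (-4318223/58665060)·(-9/7) + 1583089/6518340·1 + 7512/60355·47/36 = 1/2 ✓
b·c²: (-4318223/58665060)·81/49 + 1583089/6518340·1 + 7512/60355·2209/1296 = 1/3 ✓
b·Ac: 1583089/6518340·18/7 + 7512/60355·(-103/28) = 1/6 ✓
b·c³: (-4318223/58665060)·(-729/343) + 1583089/6518340·1 + 7512/60355·103823/46656 = 555434573/821310840 ≠ 1/4 ⇒ order 3.
b·(c∘Ac): 1583089/6518340·18/7 + 7512/60355·(-4841/1008) = 33928/1267455 ≠ 1/8
b·Ac²: 1583089/6518340·(-162/49) + 7512/60355·815/196 = -241161/844970 ≠ 1/12
b·A²c: 7512/60355·(-9/14) = -33804/422485 ≠ 1/24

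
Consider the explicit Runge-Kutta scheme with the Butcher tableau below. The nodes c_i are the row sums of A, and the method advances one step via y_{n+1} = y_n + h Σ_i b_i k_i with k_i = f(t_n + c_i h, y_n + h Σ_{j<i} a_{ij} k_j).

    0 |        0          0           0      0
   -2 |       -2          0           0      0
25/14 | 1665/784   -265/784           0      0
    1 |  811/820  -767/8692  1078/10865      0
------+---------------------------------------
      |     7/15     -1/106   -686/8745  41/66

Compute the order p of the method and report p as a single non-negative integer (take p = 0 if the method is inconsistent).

4

b = (7/15, -1/106, -686/8745, 41/66)
c = (0, -2, 25/14, 1)
Ac = (0, 0, 265/392, 29/82)
Σ b_i: 7/15·1 + (-1/106)·1 + (-686/8745)·1 + 41/66·1 = 1 ✓
b·c: (-1/106)·(-2) + (-686/8745)·25/14 + 41/66·1 = 1/2 ✓
b·c²: (-1/106)·4 + (-686/8745)·625/196 + 41/66·1 = 1/3 ✓
b·Ac: (-686/8745)·265/392 + 41/66·29/82 = 1/6 ✓
b·c³: (-1/106)·(-8) + (-686/8745)·15625/2744 + 41/66·1 = 1/4 ✓
b·(c∘Ac): (-686/8745)·6625/5488 + 41/66·29/82 = 1/8 ✓
b·Ac²: (-686/8745)·(-265/196) + 41/66·(-3/82) = 1/12 ✓
b·A²c: 41/66·11/164 = 1/24 ✓; 4 stages ⇒ order 4.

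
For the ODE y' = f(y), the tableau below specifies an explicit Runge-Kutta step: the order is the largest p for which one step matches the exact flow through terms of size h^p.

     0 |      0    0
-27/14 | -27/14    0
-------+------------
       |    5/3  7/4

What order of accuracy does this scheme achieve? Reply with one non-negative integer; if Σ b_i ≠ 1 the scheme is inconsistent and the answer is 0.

0

b = (5/3, 7/4)
c = (0, -27/14)
Σ b_i: 5/3·1 + 7/4·1 = 41/12 ≠ 1 ⇒ order 0.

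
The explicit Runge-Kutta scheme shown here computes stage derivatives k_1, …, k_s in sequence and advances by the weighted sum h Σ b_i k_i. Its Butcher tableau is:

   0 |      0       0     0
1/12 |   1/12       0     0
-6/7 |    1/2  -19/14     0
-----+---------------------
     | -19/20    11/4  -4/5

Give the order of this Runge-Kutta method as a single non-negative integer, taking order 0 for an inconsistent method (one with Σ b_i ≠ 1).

b = (-19/20, 11/4, -4/5)
c = (0, 1/12, -6/7)
Ac = (0, 0, -19/168)
Σ b_i: (-19/20)·1 + 11/4·1 + (-4/5)·1 = 1 ✓
b·c: 11/4·1/12 + (-4/5)·(-6/7) = 1537/1680 ≠ 1/2 ⇒ order 1.

1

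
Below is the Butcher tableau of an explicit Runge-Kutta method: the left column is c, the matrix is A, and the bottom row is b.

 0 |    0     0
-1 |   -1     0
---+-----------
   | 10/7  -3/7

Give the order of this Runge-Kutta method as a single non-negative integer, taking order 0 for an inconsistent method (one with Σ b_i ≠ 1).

b = (10/7, -3/7)
c = (0, -1)
Σ b_i: 10/7·1 + (-3/7)·1 = 1 ✓
b·c: (-3/7)·(-1) = 3/7 ≠ 1/2 ⇒ order 1.

1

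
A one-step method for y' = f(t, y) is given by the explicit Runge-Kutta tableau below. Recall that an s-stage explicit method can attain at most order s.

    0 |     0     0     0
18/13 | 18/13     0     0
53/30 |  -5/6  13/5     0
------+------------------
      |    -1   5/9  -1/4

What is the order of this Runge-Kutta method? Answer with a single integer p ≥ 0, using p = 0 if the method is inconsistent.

b = (-1, 5/9, -1/4)
c = (0, 18/13, 53/30)
Ac = (0, 0, 18/5)
Σ b_i: (-1)·1 + 5/9·1 + (-1/4)·1 = -25/36 ≠ 1 ⇒ order 0.

0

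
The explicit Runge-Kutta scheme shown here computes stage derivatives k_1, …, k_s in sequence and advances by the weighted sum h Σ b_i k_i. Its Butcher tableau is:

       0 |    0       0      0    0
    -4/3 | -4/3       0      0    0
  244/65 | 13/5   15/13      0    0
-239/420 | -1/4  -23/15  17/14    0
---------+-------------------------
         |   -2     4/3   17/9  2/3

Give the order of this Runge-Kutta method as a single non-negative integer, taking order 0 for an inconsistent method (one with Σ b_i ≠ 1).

0

b = (-2, 4/3, 17/9, 2/3)
c = (0, -4/3, 244/65, -239/420)
Ac = (0, 0, -20/13, 27038/4095)
Σ b_i: (-2)·1 + 4/3·1 + 17/9·1 + 2/3·1 = 17/9 ≠ 1 ⇒ order 0.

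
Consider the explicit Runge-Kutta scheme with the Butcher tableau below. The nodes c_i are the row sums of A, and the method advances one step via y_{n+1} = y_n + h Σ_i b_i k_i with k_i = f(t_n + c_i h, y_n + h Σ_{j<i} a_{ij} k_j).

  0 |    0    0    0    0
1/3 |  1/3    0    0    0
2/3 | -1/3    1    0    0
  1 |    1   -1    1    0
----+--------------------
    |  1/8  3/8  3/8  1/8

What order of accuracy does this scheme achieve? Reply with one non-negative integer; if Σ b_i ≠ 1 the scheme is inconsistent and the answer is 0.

b = (1/8, 3/8, 3/8, 1/8)
c = (0, 1/3, 2/3, 1)
Ac = (0, 0, 1/3, 1/3)
Σ b_i: 1/8·1 + 3/8·1 + 3/8·1 + 1/8·1 = 1 ✓
b·c: 3/8·1/3 + 3/8·2/3 + 1/8·1 = 1/2 ✓
b·c²: 3/8·1/9 + 3/8·4/9 + 1/8·1 = 1/3 ✓
b·Ac: 3/8·1/3 + 1/8·1/3 = 1/6 ✓
b·c³: 3/8·1/27 + 3/8·8/27 + 1/8·1 = 1/4 ✓
b·(c∘Ac): 3/8·2/9 + 1/8·1/3 = 1/8 ✓
b·Ac²: 3/8·1/9 + 1/8·1/3 = 1/12 ✓
b·A²c: 1/8·1/3 = 1/24 ✓; 4 stages ⇒ order 4.

4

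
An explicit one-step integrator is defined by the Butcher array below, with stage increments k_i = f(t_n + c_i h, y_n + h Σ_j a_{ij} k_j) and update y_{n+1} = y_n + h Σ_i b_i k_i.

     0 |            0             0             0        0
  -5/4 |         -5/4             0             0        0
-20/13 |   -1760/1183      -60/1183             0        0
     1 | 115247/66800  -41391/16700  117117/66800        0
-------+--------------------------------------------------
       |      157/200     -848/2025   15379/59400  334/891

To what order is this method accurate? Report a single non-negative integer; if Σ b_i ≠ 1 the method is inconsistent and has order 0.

b = (157/200, -848/2025, 15379/59400, 334/891)
c = (0, -5/4, -20/13, 1)
Ac = (0, 0, 75/1183, 1071/2672)
Σ b_i: 157/200·1 + (-848/2025)·1 + 15379/59400·1 + 334/891·1 = 1 ✓
b·c: (-848/2025)·(-5/4) + 15379/59400·(-20/13) + 334/891·1 = 1/2 ✓
b·c²: (-848/2025)·25/16 + 15379/59400·400/169 + 334/891·1 = 1/3 ✓
b·Ac: 15379/59400·75/1183 + 334/891·1071/2672 = 1/6 ✓
b·c³: (-848/2025)·(-125/64) + 15379/59400·(-8000/2197) + 334/891·1 = 1/4 ✓
b·(c∘Ac): 15379/59400·(-1500/15379) + 334/891·1071/2672 = 1/8 ✓
b·Ac²: 15379/59400·(-375/4732) + 334/891·2961/10688 = 1/12 ✓
b·A²c: 334/891·297/2672 = 1/24 ✓; 4 stages ⇒ order 4.

4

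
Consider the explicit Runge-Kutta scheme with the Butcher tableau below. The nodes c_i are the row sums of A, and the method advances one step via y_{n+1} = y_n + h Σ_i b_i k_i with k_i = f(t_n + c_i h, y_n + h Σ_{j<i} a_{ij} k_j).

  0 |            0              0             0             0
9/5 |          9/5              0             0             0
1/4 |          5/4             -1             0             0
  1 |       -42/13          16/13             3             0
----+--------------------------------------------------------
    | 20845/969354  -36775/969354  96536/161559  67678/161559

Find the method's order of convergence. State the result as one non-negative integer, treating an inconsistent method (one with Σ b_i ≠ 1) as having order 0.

3

b = (20845/969354, -36775/969354, 96536/161559, 67678/161559)
c = (0, 9/5, 1/4, 1)
Ac = (0, 0, -9/5, 771/260)
Σ b_i: 20845/969354·1 + (-36775/969354)·1 + 96536/161559·1 + 67678/161559·1 = 1 ✓
b·c: (-36775/969354)·9/5 + 96536/161559·1/4 + 67678/161559·1 = 1/2 ✓
b·c²: (-36775/969354)·81/25 + 96536/161559·1/16 + 67678/161559·1 = 1/3 ✓
b·Ac: 96536/161559·(-9/5) + 67678/161559·771/260 = 1/6 ✓
b·c³: (-36775/969354)·729/125 + 96536/161559·1/64 + 67678/161559·1 = 148627/718040 ≠ 1/4 ⇒ order 3.
b·(c∘Ac): 96536/161559·(-9/20) + 67678/161559·771/260 = 524167/538530 ≠ 1/8
b·Ac²: 96536/161559·(-81/25) + 67678/161559·21711/5200 = -402773/2154120 ≠ 1/12
b·A²c: 67678/161559·(-27/5) = -203034/89755 ≠ 1/24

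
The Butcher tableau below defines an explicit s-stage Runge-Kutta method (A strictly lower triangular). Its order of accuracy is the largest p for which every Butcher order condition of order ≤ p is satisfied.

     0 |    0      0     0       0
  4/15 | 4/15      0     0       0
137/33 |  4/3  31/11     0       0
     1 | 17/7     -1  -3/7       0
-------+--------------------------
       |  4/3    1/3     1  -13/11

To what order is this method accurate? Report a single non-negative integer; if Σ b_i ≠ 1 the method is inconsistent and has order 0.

0

b = (4/3, 1/3, 1, -13/11)
c = (0, 4/15, 137/33, 1)
Ac = (0, 0, 124/165, -2363/1155)
Σ b_i: 4/3·1 + 1/3·1 + 1·1 + (-13/11)·1 = 49/33 ≠ 1 ⇒ order 0.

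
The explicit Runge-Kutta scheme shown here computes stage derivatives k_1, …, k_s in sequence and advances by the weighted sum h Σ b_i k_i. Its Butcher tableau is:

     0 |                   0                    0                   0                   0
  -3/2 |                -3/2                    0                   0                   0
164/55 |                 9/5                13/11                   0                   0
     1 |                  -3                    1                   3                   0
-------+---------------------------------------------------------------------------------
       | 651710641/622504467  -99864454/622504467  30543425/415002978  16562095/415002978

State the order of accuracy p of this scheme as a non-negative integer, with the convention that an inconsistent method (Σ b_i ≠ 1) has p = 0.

b = (651710641/622504467, -99864454/622504467, 30543425/415002978, 16562095/415002978)
c = (0, -3/2, 164/55, 1)
Ac = (0, 0, -39/22, 819/110)
Σ b_i: 651710641/622504467·1 + (-99864454/622504467)·1 + 30543425/415002978·1 + 16562095/415002978·1 = 1 ✓
b·c: (-99864454/622504467)·(-3/2) + 30543425/415002978·164/55 + 16562095/415002978·1 = 1/2 ✓
b·c²: (-99864454/622504467)·9/4 + 30543425/415002978·26896/3025 + 16562095/415002978·1 = 1/3 ✓
b·Ac: 30543425/415002978·(-39/22) + 16562095/415002978·819/110 = 1/6 ✓
b·c³: (-99864454/622504467)·(-27/8) + 30543425/415002978·4410944/166375 + 16562095/415002978·1 = 115612885951/45650327580 ≠ 1/4 ⇒ order 3.
b·(c∘Ac): 30543425/415002978·(-3198/605) + 16562095/415002978·819/110 = -1955831/21282204 ≠ 1/8
b·Ac²: 30543425/415002978·117/44 + 16562095/415002978·349977/12100 = 20542687943/15216775860 ≠ 1/12
b·A²c: 16562095/415002978·(-117/22) = -1505645/7094068 ≠ 1/24

3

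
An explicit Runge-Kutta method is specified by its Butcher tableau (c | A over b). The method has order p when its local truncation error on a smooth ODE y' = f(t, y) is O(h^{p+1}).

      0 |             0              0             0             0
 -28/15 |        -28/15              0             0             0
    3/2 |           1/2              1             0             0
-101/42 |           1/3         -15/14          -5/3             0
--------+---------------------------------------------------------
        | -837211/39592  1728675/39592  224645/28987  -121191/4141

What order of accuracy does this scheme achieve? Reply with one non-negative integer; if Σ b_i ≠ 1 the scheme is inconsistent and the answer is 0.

b = (-837211/39592, 1728675/39592, 224645/28987, -121191/4141)
c = (0, -28/15, 3/2, -101/42)
Ac = (0, 0, -28/15, -1/2)
Σ b_i: (-837211/39592)·1 + 1728675/39592·1 + 224645/28987·1 + (-121191/4141)·1 = 1 ✓
b·c: 1728675/39592·(-28/15) + 224645/28987·3/2 + (-121191/4141)·(-101/42) = 1/2 ✓
b·c²: 1728675/39592·784/225 + 224645/28987·9/4 + (-121191/4141)·10201/1764 = 1/3 ✓
b·Ac: 224645/28987·(-28/15) + (-121191/4141)·(-1/2) = 1/6 ✓
b·c³: 1728675/39592·(-21952/3375) + 224645/28987·27/8 + (-121191/4141)·(-1030301/74088) = 328879/2205 ≠ 1/4 ⇒ order 3.
b·(c∘Ac): 224645/28987·(-14/5) + (-121191/4141)·101/84 = -22983/404 ≠ 1/8
b·Ac²: 224645/28987·784/225 + (-121191/4141)·(-449/60) = 1815569/7380 ≠ 1/12
b·A²c: (-121191/4141)·28/9 = -1131116/12423 ≠ 1/24

3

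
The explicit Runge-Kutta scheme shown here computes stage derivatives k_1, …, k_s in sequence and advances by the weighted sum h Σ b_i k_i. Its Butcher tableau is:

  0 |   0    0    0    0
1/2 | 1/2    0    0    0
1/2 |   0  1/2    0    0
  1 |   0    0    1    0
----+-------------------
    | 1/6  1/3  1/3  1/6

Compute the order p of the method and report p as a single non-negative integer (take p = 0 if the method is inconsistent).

b = (1/6, 1/3, 1/3, 1/6)
c = (0, 1/2, 1/2, 1)
Ac = (0, 0, 1/4, 1/2)
Σ b_i: 1/6·1 + 1/3·1 + 1/3·1 + 1/6·1 = 1 ✓
b·c: 1/3·1/2 + 1/3·1/2 + 1/6·1 = 1/2 ✓
b·c²: 1/3·1/4 + 1/3·1/4 + 1/6·1 = 1/3 ✓
b·Ac: 1/3·1/4 + 1/6·1/2 = 1/6 ✓
b·c³: 1/3·1/8 + 1/3·1/8 + 1/6·1 = 1/4 ✓
b·(c∘Ac): 1/3·1/8 + 1/6·1/2 = 1/8 ✓
b·Ac²: 1/3·1/8 + 1/6·1/4 = 1/12 ✓
b·A²c: 1/6·1/4 = 1/24 ✓; 4 stages ⇒ order 4.

4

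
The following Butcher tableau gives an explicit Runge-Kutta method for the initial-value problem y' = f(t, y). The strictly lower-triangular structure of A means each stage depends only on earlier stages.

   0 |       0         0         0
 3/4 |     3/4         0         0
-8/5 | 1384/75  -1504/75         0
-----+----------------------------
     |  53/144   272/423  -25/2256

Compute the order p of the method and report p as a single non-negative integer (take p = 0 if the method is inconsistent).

3

b = (53/144, 272/423, -25/2256)
c = (0, 3/4, -8/5)
Ac = (0, 0, -376/25)
Σ b_i: 53/144·1 + 272/423·1 + (-25/2256)·1 = 1 ✓
b·c: 272/423·3/4 + (-25/2256)·(-8/5) = 1/2 ✓
b·c²: 272/423·9/16 + (-25/2256)·64/25 = 1/3 ✓
b·Ac: (-25/2256)·(-376/25) = 1/6 ✓; 3 stages ⇒ order 3.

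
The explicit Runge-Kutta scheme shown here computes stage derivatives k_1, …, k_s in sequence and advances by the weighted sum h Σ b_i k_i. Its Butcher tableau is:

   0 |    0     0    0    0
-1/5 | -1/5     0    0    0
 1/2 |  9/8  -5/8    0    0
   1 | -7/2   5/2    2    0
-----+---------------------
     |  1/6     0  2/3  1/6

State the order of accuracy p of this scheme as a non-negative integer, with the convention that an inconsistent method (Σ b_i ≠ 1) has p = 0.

b = (1/6, 0, 2/3, 1/6)
c = (0, -1/5, 1/2, 1)
Ac = (0, 0, 1/8, 1/2)
Σ b_i: 1/6·1 + 2/3·1 + 1/6·1 = 1 ✓
b·c: 2/3·1/2 + 1/6·1 = 1/2 ✓
b·c²: 2/3·1/4 + 1/6·1 = 1/3 ✓
b·Ac: 2/3·1/8 + 1/6·1/2 = 1/6 ✓
b·c³: 2/3·1/8 + 1/6·1 = 1/4 ✓
b·(c∘Ac): 2/3·1/16 + 1/6·1/2 = 1/8 ✓
b·Ac²: 2/3·(-1/40) + 1/6·3/5 = 1/12 ✓
b·A²c: 1/6·1/4 = 1/24 ✓; 4 stages ⇒ order 4.

4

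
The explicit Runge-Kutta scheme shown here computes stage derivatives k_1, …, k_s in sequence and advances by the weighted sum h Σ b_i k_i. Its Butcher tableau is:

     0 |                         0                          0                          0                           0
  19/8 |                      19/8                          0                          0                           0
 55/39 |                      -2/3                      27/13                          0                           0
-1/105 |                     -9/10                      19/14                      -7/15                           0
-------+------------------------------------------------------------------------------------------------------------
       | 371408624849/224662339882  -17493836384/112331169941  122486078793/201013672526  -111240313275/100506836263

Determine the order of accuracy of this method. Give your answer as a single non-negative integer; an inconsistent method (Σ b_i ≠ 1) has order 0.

3

b = (371408624849/224662339882, -17493836384/112331169941, 122486078793/201013672526, -111240313275/100506836263)
c = (0, 19/8, 55/39, -1/105)
Ac = (0, 0, 513/104, 33613/13104)
Σ b_i: 371408624849/224662339882·1 + (-17493836384/112331169941)·1 + 122486078793/201013672526·1 + (-111240313275/100506836263)·1 = 1 ✓
b·c: (-17493836384/112331169941)·19/8 + 122486078793/201013672526·55/39 + (-111240313275/100506836263)·(-1/105) = 1/2 ✓
b·c²: (-17493836384/112331169941)·361/64 + 122486078793/201013672526·3025/1521 + (-111240313275/100506836263)·1/11025 = 1/3 ✓
b·Ac: 122486078793/201013672526·513/104 + (-111240313275/100506836263)·33613/13104 = 1/6 ✓
b·c³: (-17493836384/112331169941)·6859/512 + 122486078793/201013672526·166375/59319 + (-111240313275/100506836263)·(-1/1157625) = -146130089821613/387365171291280 ≠ 1/4 ⇒ order 3.
b·(c∘Ac): 122486078793/201013672526·9405/1352 + (-111240313275/100506836263)·(-33613/1375920) = 1815866384645/425676012408 ≠ 1/8
b·Ac²: 122486078793/201013672526·9747/832 + (-111240313275/100506836263)·27503057/4088448 = -57740677445767/188148797484336 ≠ 1/12
b·A²c: (-111240313275/100506836263)·(-1197/520) = 2048533153695/804054690104 ≠ 1/24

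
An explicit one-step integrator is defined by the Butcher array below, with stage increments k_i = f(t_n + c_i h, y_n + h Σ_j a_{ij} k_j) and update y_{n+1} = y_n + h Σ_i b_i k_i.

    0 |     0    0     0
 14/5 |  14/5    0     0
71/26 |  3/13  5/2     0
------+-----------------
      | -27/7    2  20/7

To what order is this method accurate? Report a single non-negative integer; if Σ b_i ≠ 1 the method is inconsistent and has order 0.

b = (-27/7, 2, 20/7)
c = (0, 14/5, 71/26)
Ac = (0, 0, 7)
Σ b_i: (-27/7)·1 + 2·1 + 20/7·1 = 1 ✓
b·c: 2·14/5 + 20/7·71/26 = 6098/455 ≠ 1/2 ⇒ order 1.

1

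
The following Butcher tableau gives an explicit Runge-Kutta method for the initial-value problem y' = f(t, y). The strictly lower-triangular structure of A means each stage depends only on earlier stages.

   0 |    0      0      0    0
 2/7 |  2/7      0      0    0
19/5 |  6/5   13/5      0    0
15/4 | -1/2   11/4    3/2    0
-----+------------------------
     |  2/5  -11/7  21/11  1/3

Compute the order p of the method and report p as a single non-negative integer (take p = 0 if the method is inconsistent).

b = (2/5, -11/7, 21/11, 1/3)
c = (0, 2/7, 19/5, 15/4)
Ac = (0, 0, 26/35, 227/35)
Σ b_i: 2/5·1 + (-11/7)·1 + 21/11·1 + 1/3·1 = 1237/1155 ≠ 1 ⇒ order 0.

0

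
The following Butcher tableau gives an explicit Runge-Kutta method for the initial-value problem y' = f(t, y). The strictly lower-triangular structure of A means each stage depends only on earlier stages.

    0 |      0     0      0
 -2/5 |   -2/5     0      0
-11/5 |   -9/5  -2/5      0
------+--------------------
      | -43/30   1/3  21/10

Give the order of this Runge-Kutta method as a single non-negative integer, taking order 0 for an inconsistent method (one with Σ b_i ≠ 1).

1

b = (-43/30, 1/3, 21/10)
c = (0, -2/5, -11/5)
Ac = (0, 0, 4/25)
Σ b_i: (-43/30)·1 + 1/3·1 + 21/10·1 = 1 ✓
b·c: 1/3·(-2/5) + 21/10·(-11/5) = -713/150 ≠ 1/2 ⇒ order 1.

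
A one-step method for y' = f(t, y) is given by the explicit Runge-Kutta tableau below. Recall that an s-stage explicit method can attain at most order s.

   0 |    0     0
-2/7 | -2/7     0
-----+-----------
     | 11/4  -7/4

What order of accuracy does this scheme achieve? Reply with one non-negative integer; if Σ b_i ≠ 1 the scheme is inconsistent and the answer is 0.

b = (11/4, -7/4)
c = (0, -2/7)
Σ b_i: 11/4·1 + (-7/4)·1 = 1 ✓
b·c: (-7/4)·(-2/7) = 1/2 ✓; 2 stages ⇒ order 2.

2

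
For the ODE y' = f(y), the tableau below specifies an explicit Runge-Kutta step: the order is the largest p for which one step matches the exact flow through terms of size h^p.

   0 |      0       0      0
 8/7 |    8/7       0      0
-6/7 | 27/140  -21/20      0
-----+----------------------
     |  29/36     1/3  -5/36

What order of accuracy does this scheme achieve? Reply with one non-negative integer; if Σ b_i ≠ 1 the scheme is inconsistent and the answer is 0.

3

b = (29/36, 1/3, -5/36)
c = (0, 8/7, -6/7)
Ac = (0, 0, -6/5)
Σ b_i: 29/36·1 + 1/3·1 + (-5/36)·1 = 1 ✓
b·c: 1/3·8/7 + (-5/36)·(-6/7) = 1/2 ✓
b·c²: 1/3·64/49 + (-5/36)·36/49 = 1/3 ✓
b·Ac: (-5/36)·(-6/5) = 1/6 ✓; 3 stages ⇒ order 3.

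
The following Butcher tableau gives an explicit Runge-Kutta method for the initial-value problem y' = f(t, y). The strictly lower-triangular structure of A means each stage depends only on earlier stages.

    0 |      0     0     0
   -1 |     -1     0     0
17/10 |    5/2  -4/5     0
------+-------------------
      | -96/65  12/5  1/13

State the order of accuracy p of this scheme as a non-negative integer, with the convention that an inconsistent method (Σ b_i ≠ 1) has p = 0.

1

b = (-96/65, 12/5, 1/13)
c = (0, -1, 17/10)
Ac = (0, 0, 4/5)
Σ b_i: (-96/65)·1 + 12/5·1 + 1/13·1 = 1 ✓
b·c: 12/5·(-1) + 1/13·17/10 = -59/26 ≠ 1/2 ⇒ order 1.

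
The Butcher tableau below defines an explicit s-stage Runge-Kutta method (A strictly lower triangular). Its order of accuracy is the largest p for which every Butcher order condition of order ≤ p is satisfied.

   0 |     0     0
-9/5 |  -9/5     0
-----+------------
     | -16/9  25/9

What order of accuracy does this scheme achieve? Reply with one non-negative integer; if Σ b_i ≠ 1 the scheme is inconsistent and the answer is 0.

b = (-16/9, 25/9)
c = (0, -9/5)
Σ b_i: (-16/9)·1 + 25/9·1 = 1 ✓
b·c: 25/9·(-9/5) = -5 ≠ 1/2 ⇒ order 1.

1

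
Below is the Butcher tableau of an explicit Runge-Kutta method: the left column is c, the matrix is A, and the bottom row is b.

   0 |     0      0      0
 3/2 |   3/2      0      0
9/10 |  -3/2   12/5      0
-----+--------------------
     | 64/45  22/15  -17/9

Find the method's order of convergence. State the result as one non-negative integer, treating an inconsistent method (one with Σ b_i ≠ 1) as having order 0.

b = (64/45, 22/15, -17/9)
c = (0, 3/2, 9/10)
Ac = (0, 0, 18/5)
Σ b_i: 64/45·1 + 22/15·1 + (-17/9)·1 = 1 ✓
b·c: 22/15·3/2 + (-17/9)·9/10 = 1/2 ✓
b·c²: 22/15·9/4 + (-17/9)·81/100 = 177/100 ≠ 1/3 ⇒ order 2.
b·Ac: (-17/9)·18/5 = -34/5 ≠ 1/6

2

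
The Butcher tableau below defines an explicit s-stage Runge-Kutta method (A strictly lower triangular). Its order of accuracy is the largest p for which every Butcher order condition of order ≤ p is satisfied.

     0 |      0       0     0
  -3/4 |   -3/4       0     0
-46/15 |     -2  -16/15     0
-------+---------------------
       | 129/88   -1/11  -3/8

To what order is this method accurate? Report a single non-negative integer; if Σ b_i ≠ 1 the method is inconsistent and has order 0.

b = (129/88, -1/11, -3/8)
c = (0, -3/4, -46/15)
Ac = (0, 0, 4/5)
Σ b_i: 129/88·1 + (-1/11)·1 + (-3/8)·1 = 1 ✓
b·c: (-1/11)·(-3/4) + (-3/8)·(-46/15) = 67/55 ≠ 1/2 ⇒ order 1.

1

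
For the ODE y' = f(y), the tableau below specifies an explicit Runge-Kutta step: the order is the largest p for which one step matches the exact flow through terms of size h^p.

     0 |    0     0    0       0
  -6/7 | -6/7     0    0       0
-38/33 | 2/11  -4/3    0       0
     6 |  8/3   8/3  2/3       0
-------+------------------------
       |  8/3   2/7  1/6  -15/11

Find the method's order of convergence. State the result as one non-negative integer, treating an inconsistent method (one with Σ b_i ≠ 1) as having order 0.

b = (8/3, 2/7, 1/6, -15/11)
c = (0, -6/7, -38/33, 6)
Ac = (0, 0, 8/7, -2116/693)
Σ b_i: 8/3·1 + 2/7·1 + 1/6·1 + (-15/11)·1 = 811/462 ≠ 1 ⇒ order 0.

0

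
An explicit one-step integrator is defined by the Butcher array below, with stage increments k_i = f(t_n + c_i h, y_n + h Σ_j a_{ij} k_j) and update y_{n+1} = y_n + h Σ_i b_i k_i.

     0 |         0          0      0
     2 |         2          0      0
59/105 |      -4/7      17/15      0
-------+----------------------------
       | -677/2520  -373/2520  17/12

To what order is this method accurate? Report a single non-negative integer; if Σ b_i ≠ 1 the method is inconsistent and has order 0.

b = (-677/2520, -373/2520, 17/12)
c = (0, 2, 59/105)
Ac = (0, 0, 34/15)
Σ b_i: (-677/2520)·1 + (-373/2520)·1 + 17/12·1 = 1 ✓
b·c: (-373/2520)·2 + 17/12·59/105 = 1/2 ✓
b·c²: (-373/2520)·4 + 17/12·3481/11025 = -19153/132300 ≠ 1/3 ⇒ order 2.
b·Ac: 17/12·34/15 = 289/90 ≠ 1/6

2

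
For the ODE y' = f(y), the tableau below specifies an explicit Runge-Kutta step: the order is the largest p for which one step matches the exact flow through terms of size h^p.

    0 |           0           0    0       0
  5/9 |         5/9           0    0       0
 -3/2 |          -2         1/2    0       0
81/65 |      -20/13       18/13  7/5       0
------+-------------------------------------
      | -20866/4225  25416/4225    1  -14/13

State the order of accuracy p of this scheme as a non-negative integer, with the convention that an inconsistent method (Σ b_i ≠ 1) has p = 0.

2

b = (-20866/4225, 25416/4225, 1, -14/13)
c = (0, 5/9, -3/2, 81/65)
Ac = (0, 0, 5/18, -173/130)
Σ b_i: (-20866/4225)·1 + 25416/4225·1 + 1·1 + (-14/13)·1 = 1 ✓
b·c: 25416/4225·5/9 + 1·(-3/2) + (-14/13)·81/65 = 1/2 ✓
b·c²: 25416/4225·25/81 + 1·9/4 + (-14/13)·6561/4225 = 4813381/1977300 ≠ 1/3 ⇒ order 2.
b·Ac: 1·5/18 + (-14/13)·(-173/130) = 26023/15210 ≠ 1/6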